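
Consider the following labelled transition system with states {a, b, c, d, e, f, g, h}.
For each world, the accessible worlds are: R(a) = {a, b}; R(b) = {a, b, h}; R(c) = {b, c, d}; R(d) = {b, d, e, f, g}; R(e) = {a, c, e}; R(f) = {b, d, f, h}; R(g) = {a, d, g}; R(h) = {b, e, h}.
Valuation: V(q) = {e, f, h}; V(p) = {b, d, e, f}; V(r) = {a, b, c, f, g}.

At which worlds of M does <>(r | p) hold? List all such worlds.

Let φ = <>(r | p). Evaluate φ at each world:
  a (successors {a, b}): φ is true.
  b (successors {a, b, h}): φ is true.
  c (successors {b, c, d}): φ is true.
  d (successors {b, d, e, f, g}): φ is true.
  e (successors {a, c, e}): φ is true.
  f (successors {b, d, f, h}): φ is true.
  g (successors {a, d, g}): φ is true.
  h (successors {b, e, h}): φ is true.
For instance, at f:
  At f: <>(r | p) requires r | p at some successor in {b, d, f, h}.
    r | p holds at b, so <>(r | p) is true at f.
Satisfying worlds: {a, b, c, d, e, f, g, h}

a, b, c, d, e, f, g, h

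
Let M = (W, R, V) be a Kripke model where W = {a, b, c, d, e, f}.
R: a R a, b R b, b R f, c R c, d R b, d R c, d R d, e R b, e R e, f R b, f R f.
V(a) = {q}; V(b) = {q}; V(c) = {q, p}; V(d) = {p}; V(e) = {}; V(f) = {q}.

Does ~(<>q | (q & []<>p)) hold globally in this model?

No

Let φ = ~(<>q | (q & []<>p)). Evaluate φ at each world:
  a (successors {a}): φ is false.
  b (successors {b, f}): φ is false.
  c (successors {c}): φ is false.
  d (successors {b, c, d}): φ is false.
  e (successors {b, e}): φ is false.
  f (successors {b, f}): φ is false.
Detail at a (counterexample):
  At a: <>q | (q & []<>p) is true, so ~(<>q | (q & []<>p)) is false.
    At a: <>q is true, q & []<>p is false, so <>q | (q & []<>p) is true.
      At a: <>q requires q at some successor in {a}.
        q holds at a, so <>q is true at a.
      At a: q is true, []<>p is false, so q & []<>p is false.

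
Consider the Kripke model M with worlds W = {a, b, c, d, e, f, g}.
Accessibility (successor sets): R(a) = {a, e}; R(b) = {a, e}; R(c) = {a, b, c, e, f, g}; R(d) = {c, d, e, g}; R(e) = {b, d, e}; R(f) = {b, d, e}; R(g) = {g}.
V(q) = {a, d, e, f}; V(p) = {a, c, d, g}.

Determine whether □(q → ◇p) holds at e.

At e: □(q → ◇p) requires q → ◇p at every successor {b, d, e}.
    At b: q is false, ◇p is true, so q → ◇p is true.
      At b: ◇p requires p at some successor in {a, e}.
        p holds at a, so ◇p is true at b.
    At d: q is true, ◇p is true, so q → ◇p is true.
      At d: ◇p requires p at some successor in {c, d, e, g}.
        p holds at c, so ◇p is true at d.
    At e: q is true, ◇p is true, so q → ◇p is true.
      At e: ◇p requires p at some successor in {b, d, e}.
        p holds at d, so ◇p is true at e.
So □(q → ◇p) is true at e.

Yes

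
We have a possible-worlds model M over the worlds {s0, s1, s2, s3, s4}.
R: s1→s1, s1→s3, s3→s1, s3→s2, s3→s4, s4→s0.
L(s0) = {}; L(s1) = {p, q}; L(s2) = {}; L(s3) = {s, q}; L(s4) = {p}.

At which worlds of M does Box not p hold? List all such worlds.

s0, s2, s4

Recall that Box ψ holds at a world iff ψ holds at every accessible world, and Dia ψ holds iff ψ holds at some accessible world.
Let φ = Box not p. Evaluate φ at each world:
  s0 (successors ∅): φ is true.
  s1 (successors {s1, s3}): φ is false.
  s2 (successors ∅): φ is true.
  s3 (successors {s1, s2, s4}): φ is false.
  s4 (successors {s0}): φ is true.
For instance, at s3:
  At s3: Box not p requires not p at every successor {s1, s2, s4}.
    not p fails at s1, so Box not p is false at s3.
Satisfying worlds: {s0, s2, s4}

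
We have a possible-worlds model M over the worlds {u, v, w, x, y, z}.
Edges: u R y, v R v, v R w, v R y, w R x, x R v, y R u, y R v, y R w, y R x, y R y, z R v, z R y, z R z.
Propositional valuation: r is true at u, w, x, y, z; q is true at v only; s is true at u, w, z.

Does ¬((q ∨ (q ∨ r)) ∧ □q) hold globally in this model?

Let φ = ¬((q ∨ (q ∨ r)) ∧ □q). Evaluate φ at each world:
  u (successors {y}): φ is true.
  v (successors {v, w, y}): φ is true.
  w (successors {x}): φ is true.
  x (successors {v}): φ is false.
  y (successors {u, v, w, x, y}): φ is true.
  z (successors {v, y, z}): φ is true.
Detail at x (counterexample):
  At x: (q ∨ (q ∨ r)) ∧ □q is true, so ¬((q ∨ (q ∨ r)) ∧ □q) is false.
    At x: q ∨ (q ∨ r) is true, □q is true, so (q ∨ (q ∨ r)) ∧ □q is true.
      At x: □q requires q at every successor {v}.
        At v: q is true.
      So □q is true at x.

No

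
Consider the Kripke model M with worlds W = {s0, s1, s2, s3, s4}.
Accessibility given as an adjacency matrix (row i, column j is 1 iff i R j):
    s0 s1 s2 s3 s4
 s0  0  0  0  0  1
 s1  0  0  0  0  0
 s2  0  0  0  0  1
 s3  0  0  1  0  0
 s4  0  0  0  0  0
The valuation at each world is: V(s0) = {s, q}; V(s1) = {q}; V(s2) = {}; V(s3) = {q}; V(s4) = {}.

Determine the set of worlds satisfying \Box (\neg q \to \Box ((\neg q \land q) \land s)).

s0, s1, s2, s4

Let φ = \Box (\neg q \to \Box ((\neg q \land q) \land s)). Evaluate φ at each world:
  s0 (successors {s4}): φ is true.
  s1 (successors ∅): φ is true.
  s2 (successors {s4}): φ is true.
  s3 (successors {s2}): φ is false.
  s4 (successors ∅): φ is true.
For instance, at s2:
  At s2: \Box (\neg q \to \Box ((\neg q \land q) \land s)) requires \neg q \to \Box ((\neg q \land q) \land s) at every successor {s4}.
      At s4: \neg q is true, \Box ((\neg q \land q) \land s) is true, so \neg q \to \Box ((\neg q \land q) \land s) is true.
  So \Box (\neg q \to \Box ((\neg q \land q) \land s)) is true at s2.
Satisfying worlds: {s0, s1, s2, s4}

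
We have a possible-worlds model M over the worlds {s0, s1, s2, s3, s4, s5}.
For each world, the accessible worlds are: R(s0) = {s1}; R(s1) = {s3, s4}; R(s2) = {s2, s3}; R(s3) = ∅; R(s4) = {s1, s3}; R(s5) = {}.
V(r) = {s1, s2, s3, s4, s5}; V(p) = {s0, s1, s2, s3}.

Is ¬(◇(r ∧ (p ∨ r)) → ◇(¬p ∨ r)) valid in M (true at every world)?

No

Let φ = ¬(◇(r ∧ (p ∨ r)) → ◇(¬p ∨ r)). Evaluate φ at each world:
  s0 (successors {s1}): φ is false.
  s1 (successors {s3, s4}): φ is false.
  s2 (successors {s2, s3}): φ is false.
  s3 (successors ∅): φ is false.
  s4 (successors {s1, s3}): φ is false.
  s5 (successors ∅): φ is false.
Detail at s0 (counterexample):
  At s0: ◇(r ∧ (p ∨ r)) → ◇(¬p ∨ r) is true, so ¬(◇(r ∧ (p ∨ r)) → ◇(¬p ∨ r)) is false.
    At s0: ◇(r ∧ (p ∨ r)) is true, ◇(¬p ∨ r) is true, so ◇(r ∧ (p ∨ r)) → ◇(¬p ∨ r) is true.
      At s0: ◇(r ∧ (p ∨ r)) requires r ∧ (p ∨ r) at some successor in {s1}.
        r ∧ (p ∨ r) holds at s1, so ◇(r ∧ (p ∨ r)) is true at s0.
      At s0: ◇(¬p ∨ r) requires ¬p ∨ r at some successor in {s1}.
        ¬p ∨ r holds at s1, so ◇(¬p ∨ r) is true at s0.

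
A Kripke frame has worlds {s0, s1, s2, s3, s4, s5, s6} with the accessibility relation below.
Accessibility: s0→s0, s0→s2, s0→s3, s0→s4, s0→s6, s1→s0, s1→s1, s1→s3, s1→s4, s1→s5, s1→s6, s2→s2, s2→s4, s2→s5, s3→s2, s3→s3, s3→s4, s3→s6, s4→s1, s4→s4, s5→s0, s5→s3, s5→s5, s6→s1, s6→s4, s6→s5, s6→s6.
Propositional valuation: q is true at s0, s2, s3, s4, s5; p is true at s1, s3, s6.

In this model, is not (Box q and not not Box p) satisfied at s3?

Yes

At s3: Box q and not not Box p is false, so not (Box q and not not Box p) is true.
  At s3: Box q is false, not not Box p is false, so Box q and not not Box p is false.
    At s3: Box q requires q at every successor {s2, s3, s4, s6}.
      q fails at s6, so Box q is false at s3.
    At s3: not Box p is true, so not not Box p is false.
      At s3: Box p is false, so not Box p is true.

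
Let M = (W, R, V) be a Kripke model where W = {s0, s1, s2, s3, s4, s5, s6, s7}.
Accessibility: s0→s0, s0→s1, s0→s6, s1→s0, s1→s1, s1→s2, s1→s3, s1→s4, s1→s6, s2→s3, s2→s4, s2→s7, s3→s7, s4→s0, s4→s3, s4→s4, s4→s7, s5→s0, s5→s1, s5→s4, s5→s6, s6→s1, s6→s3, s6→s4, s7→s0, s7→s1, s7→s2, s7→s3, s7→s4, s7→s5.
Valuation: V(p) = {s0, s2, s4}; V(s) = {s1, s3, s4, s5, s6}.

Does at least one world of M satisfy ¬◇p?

Yes

Recall that ◇ψ holds at a world iff ψ holds at some accessible world.
Let φ = ¬◇p. Evaluate φ at each world:
  s0 (successors {s0, s1, s6}): φ is false.
  s1 (successors {s0, s1, s2, s3, s4, s6}): φ is false.
  s2 (successors {s3, s4, s7}): φ is false.
  s3 (successors {s7}): φ is true.
  s4 (successors {s0, s3, s4, s7}): φ is false.
  s5 (successors {s0, s1, s4, s6}): φ is false.
  s6 (successors {s1, s3, s4}): φ is false.
  s7 (successors {s0, s1, s2, s3, s4, s5}): φ is false.
Detail at s3 (witness):
  At s3: ◇p is false, so ¬◇p is true.
    At s3: ◇p requires p at some successor in {s7}.
      At s7: p is false.
    So ◇p is false at s3.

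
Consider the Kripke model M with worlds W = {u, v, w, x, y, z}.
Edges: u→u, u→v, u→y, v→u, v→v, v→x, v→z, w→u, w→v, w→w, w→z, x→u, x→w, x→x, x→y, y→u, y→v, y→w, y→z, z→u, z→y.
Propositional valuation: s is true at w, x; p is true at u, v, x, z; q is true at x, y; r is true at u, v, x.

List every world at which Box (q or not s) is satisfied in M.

Recall that Box ψ holds at a world iff ψ holds at every accessible world, and Dia ψ holds iff ψ holds at some accessible world.
Let φ = Box (q or not s). Evaluate φ at each world:
  u (successors {u, v, y}): φ is true.
  v (successors {u, v, x, z}): φ is true.
  w (successors {u, v, w, z}): φ is false.
  x (successors {u, w, x, y}): φ is false.
  y (successors {u, v, w, z}): φ is false.
  z (successors {u, y}): φ is true.
For instance, at w:
  At w: Box (q or not s) requires q or not s at every successor {u, v, w, z}.
    q or not s fails at w, so Box (q or not s) is false at w.
Satisfying worlds: {u, v, z}

u, v, z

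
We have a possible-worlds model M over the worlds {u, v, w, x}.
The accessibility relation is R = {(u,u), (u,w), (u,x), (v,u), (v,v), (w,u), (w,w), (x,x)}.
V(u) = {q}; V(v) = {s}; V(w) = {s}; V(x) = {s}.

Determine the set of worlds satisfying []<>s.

u, v, w, x

Let φ = []<>s. Evaluate φ at each world:
  u (successors {u, w, x}): φ is true.
  v (successors {u, v}): φ is true.
  w (successors {u, w}): φ is true.
  x (successors {x}): φ is true.
For instance, at x:
  At x: []<>s requires <>s at every successor {x}.
      At x: <>s requires s at some successor in {x}.
        s holds at x, so <>s is true at x.
  So []<>s is true at x.
Satisfying worlds: {u, v, w, x}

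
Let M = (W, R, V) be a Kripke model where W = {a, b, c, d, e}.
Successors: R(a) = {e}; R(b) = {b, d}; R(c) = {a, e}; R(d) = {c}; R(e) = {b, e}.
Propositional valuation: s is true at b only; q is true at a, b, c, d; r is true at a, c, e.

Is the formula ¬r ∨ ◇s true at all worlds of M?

No

Recall that ◇ψ holds at a world iff ψ holds at some accessible world.
Let φ = ¬r ∨ ◇s. Evaluate φ at each world:
  a (successors {e}): φ is false.
  b (successors {b, d}): φ is true.
  c (successors {a, e}): φ is false.
  d (successors {c}): φ is true.
  e (successors {b, e}): φ is true.
Detail at a (counterexample):
  At a: ¬r is false, ◇s is false, so ¬r ∨ ◇s is false.
    At a: ◇s requires s at some successor in {e}.
      At e: s is false.
    So ◇s is false at a.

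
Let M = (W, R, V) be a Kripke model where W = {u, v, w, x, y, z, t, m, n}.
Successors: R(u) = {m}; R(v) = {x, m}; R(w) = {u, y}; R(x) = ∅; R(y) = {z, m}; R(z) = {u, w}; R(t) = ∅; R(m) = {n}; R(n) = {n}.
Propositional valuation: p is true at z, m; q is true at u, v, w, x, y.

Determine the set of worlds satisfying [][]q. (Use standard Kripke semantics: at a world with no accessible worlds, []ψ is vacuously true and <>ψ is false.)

Let φ = [][]q. Evaluate φ at each world:
  u (successors {m}): φ is false.
  v (successors {x, m}): φ is false.
  w (successors {u, y}): φ is false.
  x (successors ∅): φ is true.
  y (successors {z, m}): φ is false.
  z (successors {u, w}): φ is false.
  t (successors ∅): φ is true.
  m (successors {n}): φ is false.
  n (successors {n}): φ is false.
For instance, at z:
  At z: [][]q requires []q at every successor {u, w}.
    []q fails at u, so [][]q is false at z.
      At u: []q requires q at every successor {m}.
        q fails at m, so []q is false at u.
Satisfying worlds: {x, t}

x, t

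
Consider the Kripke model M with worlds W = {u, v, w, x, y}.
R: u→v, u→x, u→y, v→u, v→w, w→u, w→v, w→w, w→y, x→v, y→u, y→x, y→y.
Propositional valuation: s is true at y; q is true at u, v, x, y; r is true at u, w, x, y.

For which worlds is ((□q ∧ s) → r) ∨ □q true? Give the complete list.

Let φ = ((□q ∧ s) → r) ∨ □q. Evaluate φ at each world:
  u (successors {v, x, y}): φ is true.
  v (successors {u, w}): φ is true.
  w (successors {u, v, w, y}): φ is true.
  x (successors {v}): φ is true.
  y (successors {u, x, y}): φ is true.
For instance, at v:
  At v: (□q ∧ s) → r is true, □q is false, so ((□q ∧ s) → r) ∨ □q is true.
    At v: □q ∧ s is false, r is false, so (□q ∧ s) → r is true.
      At v: □q is false, s is false, so □q ∧ s is false.
    At v: □q requires q at every successor {u, w}.
      q fails at w, so □q is false at v.
Satisfying worlds: {u, v, w, x, y}

u, v, w, x, y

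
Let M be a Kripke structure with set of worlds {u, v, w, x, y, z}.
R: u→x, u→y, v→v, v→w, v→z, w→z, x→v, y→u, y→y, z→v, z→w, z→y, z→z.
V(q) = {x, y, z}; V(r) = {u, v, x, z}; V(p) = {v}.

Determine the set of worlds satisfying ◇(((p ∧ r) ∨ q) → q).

u, v, w, y, z

Let φ = ◇(((p ∧ r) ∨ q) → q). Evaluate φ at each world:
  u (successors {x, y}): φ is true.
  v (successors {v, w, z}): φ is true.
  w (successors {z}): φ is true.
  x (successors {v}): φ is false.
  y (successors {u, y}): φ is true.
  z (successors {v, w, y, z}): φ is true.
For instance, at z:
  At z: ◇(((p ∧ r) ∨ q) → q) requires ((p ∧ r) ∨ q) → q at some successor in {v, w, y, z}.
    ((p ∧ r) ∨ q) → q holds at w, so ◇(((p ∧ r) ∨ q) → q) is true at z.
Satisfying worlds: {u, v, w, y, z}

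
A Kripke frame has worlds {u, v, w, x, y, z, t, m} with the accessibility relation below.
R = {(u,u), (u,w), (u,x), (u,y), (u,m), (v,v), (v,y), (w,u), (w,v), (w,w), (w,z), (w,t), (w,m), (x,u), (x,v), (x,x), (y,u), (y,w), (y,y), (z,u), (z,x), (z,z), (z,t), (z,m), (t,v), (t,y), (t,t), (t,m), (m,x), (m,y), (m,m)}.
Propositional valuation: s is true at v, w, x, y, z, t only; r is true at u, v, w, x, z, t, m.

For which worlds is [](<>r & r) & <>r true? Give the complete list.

w, x, z

Let φ = [](<>r & r) & <>r. Evaluate φ at each world:
  u (successors {u, w, x, y, m}): φ is false.
  v (successors {v, y}): φ is false.
  w (successors {u, v, w, z, t, m}): φ is true.
  x (successors {u, v, x}): φ is true.
  y (successors {u, w, y}): φ is false.
  z (successors {u, x, z, t, m}): φ is true.
  t (successors {v, y, t, m}): φ is false.
  m (successors {x, y, m}): φ is false.
For instance, at v:
  At v: [](<>r & r) is false, <>r is true, so [](<>r & r) & <>r is false.
    At v: [](<>r & r) requires <>r & r at every successor {v, y}.
      <>r & r fails at y, so [](<>r & r) is false at v.
    At v: <>r requires r at some successor in {v, y}.
      r holds at v, so <>r is true at v.
Satisfying worlds: {w, x, z}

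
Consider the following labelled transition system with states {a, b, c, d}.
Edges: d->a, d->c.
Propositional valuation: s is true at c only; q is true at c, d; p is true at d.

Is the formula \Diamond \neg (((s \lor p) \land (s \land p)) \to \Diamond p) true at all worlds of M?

Let φ = \Diamond \neg (((s \lor p) \land (s \land p)) \to \Diamond p). Evaluate φ at each world:
  a (successors ∅): φ is false.
  b (successors ∅): φ is false.
  c (successors ∅): φ is false.
  d (successors {a, c}): φ is false.
Detail at a (counterexample):
  At a: no accessible worlds, so \Diamond \neg (((s \lor p) \land (s \land p)) \to \Diamond p) is false.

No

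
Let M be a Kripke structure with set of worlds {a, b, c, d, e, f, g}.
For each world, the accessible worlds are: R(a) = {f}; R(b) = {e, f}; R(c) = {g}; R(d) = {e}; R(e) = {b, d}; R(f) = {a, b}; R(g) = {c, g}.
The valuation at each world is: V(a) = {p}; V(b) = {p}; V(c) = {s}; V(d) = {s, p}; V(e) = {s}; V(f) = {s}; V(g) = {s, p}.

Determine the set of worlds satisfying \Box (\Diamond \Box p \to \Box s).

Let φ = \Box (\Diamond \Box p \to \Box s). Evaluate φ at each world:
  a (successors {f}): φ is true.
  b (successors {e, f}): φ is true.
  c (successors {g}): φ is true.
  d (successors {e}): φ is true.
  e (successors {b, d}): φ is true.
  f (successors {a, b}): φ is true.
  g (successors {c, g}): φ is true.
For instance, at f:
  At f: \Box (\Diamond \Box p \to \Box s) requires \Diamond \Box p \to \Box s at every successor {a, b}.
      At a: \Diamond \Box p is true, \Box s is true, so \Diamond \Box p \to \Box s is true.
      At b: \Diamond \Box p is true, \Box s is true, so \Diamond \Box p \to \Box s is true.
  So \Box (\Diamond \Box p \to \Box s) is true at f.
Satisfying worlds: {a, b, c, d, e, f, g}

a, b, c, d, e, f, g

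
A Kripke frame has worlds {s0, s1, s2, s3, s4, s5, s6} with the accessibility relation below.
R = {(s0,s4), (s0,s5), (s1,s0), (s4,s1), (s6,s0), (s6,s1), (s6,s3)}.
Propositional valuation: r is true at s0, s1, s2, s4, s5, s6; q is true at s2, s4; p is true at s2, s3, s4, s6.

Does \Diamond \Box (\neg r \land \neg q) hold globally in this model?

Let φ = \Diamond \Box (\neg r \land \neg q). Evaluate φ at each world:
  s0 (successors {s4, s5}): φ is true.
  s1 (successors {s0}): φ is false.
  s2 (successors ∅): φ is false.
  s3 (successors ∅): φ is false.
  s4 (successors {s1}): φ is false.
  s5 (successors ∅): φ is false.
  s6 (successors {s0, s1, s3}): φ is true.
Detail at s1 (counterexample):
  At s1: \Diamond \Box (\neg r \land \neg q) requires \Box (\neg r \land \neg q) at some successor in {s0}.
    At s0: \Box (\neg r \land \neg q) is false.
  So \Diamond \Box (\neg r \land \neg q) is false at s1.

No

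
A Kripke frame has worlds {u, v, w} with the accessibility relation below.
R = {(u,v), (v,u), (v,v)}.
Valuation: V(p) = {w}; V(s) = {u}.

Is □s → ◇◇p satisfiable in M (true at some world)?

Let φ = □s → ◇◇p. Evaluate φ at each world:
  u (successors {v}): φ is true.
  v (successors {u, v}): φ is true.
  w (successors ∅): φ is false.
Detail at u (witness):
  At u: □s is false, ◇◇p is false, so □s → ◇◇p is true.
    At u: □s requires s at every successor {v}.
      s fails at v, so □s is false at u.
    At u: ◇◇p requires ◇p at some successor in {v}.
      At v: ◇p is false.
    So ◇◇p is false at u.

Yes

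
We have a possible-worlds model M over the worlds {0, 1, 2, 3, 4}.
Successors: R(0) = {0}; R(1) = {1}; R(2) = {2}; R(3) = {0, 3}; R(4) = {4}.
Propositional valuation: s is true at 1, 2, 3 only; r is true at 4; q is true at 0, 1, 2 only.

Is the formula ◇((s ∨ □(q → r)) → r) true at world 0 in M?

Recall that □ψ holds at a world iff ψ holds at every accessible world, and ◇ψ holds iff ψ holds at some accessible world.
At 0: ◇((s ∨ □(q → r)) → r) requires (s ∨ □(q → r)) → r at some successor in {0}.
  (s ∨ □(q → r)) → r holds at 0, so ◇((s ∨ □(q → r)) → r) is true at 0.
    At 0: s ∨ □(q → r) is false, r is false, so (s ∨ □(q → r)) → r is true.
      At 0: s is false, □(q → r) is false, so s ∨ □(q → r) is false.

Yes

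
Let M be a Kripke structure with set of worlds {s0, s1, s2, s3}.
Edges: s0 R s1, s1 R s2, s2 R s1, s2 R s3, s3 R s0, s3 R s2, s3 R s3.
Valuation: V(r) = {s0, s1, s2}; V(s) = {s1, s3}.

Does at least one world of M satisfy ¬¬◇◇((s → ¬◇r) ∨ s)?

Yes

Recall that ◇ψ holds at a world iff ψ holds at some accessible world.
Let φ = ¬¬◇◇((s → ¬◇r) ∨ s). Evaluate φ at each world:
  s0 (successors {s1}): φ is true.
  s1 (successors {s2}): φ is true.
  s2 (successors {s1, s3}): φ is true.
  s3 (successors {s0, s2, s3}): φ is true.
Detail at s0 (witness):
  At s0: ¬◇◇((s → ¬◇r) ∨ s) is false, so ¬¬◇◇((s → ¬◇r) ∨ s) is true.
    At s0: ◇◇((s → ¬◇r) ∨ s) is true, so ¬◇◇((s → ¬◇r) ∨ s) is false.
      At s0: ◇◇((s → ¬◇r) ∨ s) requires ◇((s → ¬◇r) ∨ s) at some successor in {s1}.
        ◇((s → ¬◇r) ∨ s) holds at s1, so ◇◇((s → ¬◇r) ∨ s) is true at s0.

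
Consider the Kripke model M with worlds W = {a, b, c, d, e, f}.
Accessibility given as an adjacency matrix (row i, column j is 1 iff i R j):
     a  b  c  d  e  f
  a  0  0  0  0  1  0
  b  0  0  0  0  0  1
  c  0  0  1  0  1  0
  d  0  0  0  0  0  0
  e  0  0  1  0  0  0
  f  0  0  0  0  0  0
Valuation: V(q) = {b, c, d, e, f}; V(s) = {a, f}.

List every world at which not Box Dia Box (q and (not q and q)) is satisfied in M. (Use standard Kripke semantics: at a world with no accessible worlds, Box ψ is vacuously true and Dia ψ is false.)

a, b, c, e

Recall that Box ψ holds at a world iff ψ holds at every accessible world, and Dia ψ holds iff ψ holds at some accessible world.
Let φ = not Box Dia Box (q and (not q and q)). Evaluate φ at each world:
  a (successors {e}): φ is true.
  b (successors {f}): φ is true.
  c (successors {c, e}): φ is true.
  d (successors ∅): φ is false.
  e (successors {c}): φ is true.
  f (successors ∅): φ is false.
For instance, at e:
  At e: Box Dia Box (q and (not q and q)) is false, so not Box Dia Box (q and (not q and q)) is true.
    At e: Box Dia Box (q and (not q and q)) requires Dia Box (q and (not q and q)) at every successor {c}.
      Dia Box (q and (not q and q)) fails at c, so Box Dia Box (q and (not q and q)) is false at e.
Satisfying worlds: {a, b, c, e}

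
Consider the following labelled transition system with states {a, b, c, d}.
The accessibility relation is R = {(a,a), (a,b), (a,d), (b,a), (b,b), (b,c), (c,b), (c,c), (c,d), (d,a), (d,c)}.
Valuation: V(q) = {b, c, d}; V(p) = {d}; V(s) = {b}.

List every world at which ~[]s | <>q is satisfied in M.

Let φ = ~[]s | <>q. Evaluate φ at each world:
  a (successors {a, b, d}): φ is true.
  b (successors {a, b, c}): φ is true.
  c (successors {b, c, d}): φ is true.
  d (successors {a, c}): φ is true.
For instance, at a:
  At a: ~[]s is true, <>q is true, so ~[]s | <>q is true.
    At a: []s is false, so ~[]s is true.
      At a: []s requires s at every successor {a, b, d}.
        s fails at a, so []s is false at a.
    At a: <>q requires q at some successor in {a, b, d}.
      q holds at b, so <>q is true at a.
Satisfying worlds: {a, b, c, d}

a, b, c, d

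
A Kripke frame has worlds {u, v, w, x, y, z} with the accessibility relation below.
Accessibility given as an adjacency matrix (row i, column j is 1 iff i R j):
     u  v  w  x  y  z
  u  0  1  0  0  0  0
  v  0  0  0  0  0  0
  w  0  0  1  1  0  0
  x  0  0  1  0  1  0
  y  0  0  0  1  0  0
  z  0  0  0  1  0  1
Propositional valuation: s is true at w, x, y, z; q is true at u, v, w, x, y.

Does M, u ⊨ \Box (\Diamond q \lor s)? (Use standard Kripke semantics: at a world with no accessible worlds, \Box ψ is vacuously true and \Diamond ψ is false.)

No

At u: \Box (\Diamond q \lor s) requires \Diamond q \lor s at every successor {v}.
  \Diamond q \lor s fails at v, so \Box (\Diamond q \lor s) is false at u.
    At v: \Diamond q is false, s is false, so \Diamond q \lor s is false.
      At v: no accessible worlds, so \Diamond q is false.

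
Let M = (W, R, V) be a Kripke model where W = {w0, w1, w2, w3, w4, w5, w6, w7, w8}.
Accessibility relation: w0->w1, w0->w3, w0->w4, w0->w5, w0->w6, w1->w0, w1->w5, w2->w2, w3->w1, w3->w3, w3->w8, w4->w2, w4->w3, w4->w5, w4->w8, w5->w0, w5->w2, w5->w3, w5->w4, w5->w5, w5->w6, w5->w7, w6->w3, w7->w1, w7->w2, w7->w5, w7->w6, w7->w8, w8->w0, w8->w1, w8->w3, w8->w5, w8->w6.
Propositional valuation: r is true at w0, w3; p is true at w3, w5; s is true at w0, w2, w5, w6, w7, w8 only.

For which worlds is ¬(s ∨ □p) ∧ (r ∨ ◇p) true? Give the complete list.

w1, w3, w4

Let φ = ¬(s ∨ □p) ∧ (r ∨ ◇p). Evaluate φ at each world:
  w0 (successors {w1, w3, w4, w5, w6}): φ is false.
  w1 (successors {w0, w5}): φ is true.
  w2 (successors {w2}): φ is false.
  w3 (successors {w1, w3, w8}): φ is true.
  w4 (successors {w2, w3, w5, w8}): φ is true.
  w5 (successors {w0, w2, w3, w4, w5, w6, w7}): φ is false.
  w6 (successors {w3}): φ is false.
  w7 (successors {w1, w2, w5, w6, w8}): φ is false.
  w8 (successors {w0, w1, w3, w5, w6}): φ is false.
For instance, at w4:
  At w4: ¬(s ∨ □p) is true, r ∨ ◇p is true, so ¬(s ∨ □p) ∧ (r ∨ ◇p) is true.
    At w4: s ∨ □p is false, so ¬(s ∨ □p) is true.
      At w4: s is false, □p is false, so s ∨ □p is false.
    At w4: r is false, ◇p is true, so r ∨ ◇p is true.
      At w4: ◇p requires p at some successor in {w2, w3, w5, w8}.
        p holds at w3, so ◇p is true at w4.
Satisfying worlds: {w1, w3, w4}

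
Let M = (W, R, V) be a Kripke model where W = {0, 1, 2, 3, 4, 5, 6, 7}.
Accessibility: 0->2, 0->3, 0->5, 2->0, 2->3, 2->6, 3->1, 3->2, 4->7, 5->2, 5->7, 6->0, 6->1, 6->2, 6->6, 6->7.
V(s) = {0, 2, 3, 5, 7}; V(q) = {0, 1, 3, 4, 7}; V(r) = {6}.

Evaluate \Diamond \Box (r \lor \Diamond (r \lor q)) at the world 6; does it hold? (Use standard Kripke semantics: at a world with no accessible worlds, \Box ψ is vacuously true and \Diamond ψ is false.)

Yes

Recall that \Box ψ holds at a world iff ψ holds at every accessible world, and \Diamond ψ holds iff ψ holds at some accessible world.
At 6: \Diamond \Box (r \lor \Diamond (r \lor q)) requires \Box (r \lor \Diamond (r \lor q)) at some successor in {0, 1, 2, 6, 7}.
  \Box (r \lor \Diamond (r \lor q)) holds at 0, so \Diamond \Box (r \lor \Diamond (r \lor q)) is true at 6.
    At 0: \Box (r \lor \Diamond (r \lor q)) requires r \lor \Diamond (r \lor q) at every successor {2, 3, 5}.
      At 2: r \lor \Diamond (r \lor q) is true.
      At 3: r \lor \Diamond (r \lor q) is true.
      At 5: r \lor \Diamond (r \lor q) is true.
    So \Box (r \lor \Diamond (r \lor q)) is true at 0.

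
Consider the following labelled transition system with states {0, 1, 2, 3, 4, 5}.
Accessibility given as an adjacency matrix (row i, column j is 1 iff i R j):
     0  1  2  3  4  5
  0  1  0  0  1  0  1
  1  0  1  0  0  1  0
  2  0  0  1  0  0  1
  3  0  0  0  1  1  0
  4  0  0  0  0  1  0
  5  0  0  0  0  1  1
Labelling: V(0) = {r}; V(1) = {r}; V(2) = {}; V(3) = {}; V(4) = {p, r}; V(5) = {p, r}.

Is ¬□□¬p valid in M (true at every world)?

Let φ = ¬□□¬p. Evaluate φ at each world:
  0 (successors {0, 3, 5}): φ is true.
  1 (successors {1, 4}): φ is true.
  2 (successors {2, 5}): φ is true.
  3 (successors {3, 4}): φ is true.
  4 (successors {4}): φ is true.
  5 (successors {4, 5}): φ is true.
For instance, at 0:
  At 0: □□¬p is false, so ¬□□¬p is true.
    At 0: □□¬p requires □¬p at every successor {0, 3, 5}.
      □¬p fails at 0, so □□¬p is false at 0.

Yes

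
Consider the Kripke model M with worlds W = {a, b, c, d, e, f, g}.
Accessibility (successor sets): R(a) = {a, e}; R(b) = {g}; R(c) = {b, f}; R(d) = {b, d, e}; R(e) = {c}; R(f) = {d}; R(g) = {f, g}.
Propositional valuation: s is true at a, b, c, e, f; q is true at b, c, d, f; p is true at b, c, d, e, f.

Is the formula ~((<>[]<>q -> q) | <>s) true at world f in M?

At f: (<>[]<>q -> q) | <>s is true, so ~((<>[]<>q -> q) | <>s) is false.
  At f: <>[]<>q -> q is true, <>s is false, so (<>[]<>q -> q) | <>s is true.
    At f: <>[]<>q is false, q is true, so <>[]<>q -> q is true.
      At f: <>[]<>q requires []<>q at some successor in {d}.
        At d: []<>q is false.
      So <>[]<>q is false at f.
    At f: <>s requires s at some successor in {d}.
      At d: s is false.
    So <>s is false at f.

No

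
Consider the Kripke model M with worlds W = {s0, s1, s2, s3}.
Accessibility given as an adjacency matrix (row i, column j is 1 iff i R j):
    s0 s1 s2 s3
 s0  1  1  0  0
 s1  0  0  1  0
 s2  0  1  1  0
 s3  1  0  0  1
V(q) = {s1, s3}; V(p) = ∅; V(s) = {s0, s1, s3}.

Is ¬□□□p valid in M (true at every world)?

Recall that □ψ holds at a world iff ψ holds at every accessible world, and ◇ψ holds iff ψ holds at some accessible world.
Let φ = ¬□□□p. Evaluate φ at each world:
  s0 (successors {s0, s1}): φ is true.
  s1 (successors {s2}): φ is true.
  s2 (successors {s1, s2}): φ is true.
  s3 (successors {s0, s3}): φ is true.
For instance, at s0:
  At s0: □□□p is false, so ¬□□□p is true.
    At s0: □□□p requires □□p at every successor {s0, s1}.
      □□p fails at s0, so □□□p is false at s0.

Yes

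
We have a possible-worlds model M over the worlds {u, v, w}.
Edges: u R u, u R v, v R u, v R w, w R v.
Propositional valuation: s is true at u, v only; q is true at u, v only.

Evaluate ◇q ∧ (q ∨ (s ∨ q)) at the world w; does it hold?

No

Recall that ◇ψ holds at a world iff ψ holds at some accessible world.
At w: ◇q is true, q ∨ (s ∨ q) is false, so ◇q ∧ (q ∨ (s ∨ q)) is false.
  At w: ◇q requires q at some successor in {v}.
    q holds at v, so ◇q is true at w.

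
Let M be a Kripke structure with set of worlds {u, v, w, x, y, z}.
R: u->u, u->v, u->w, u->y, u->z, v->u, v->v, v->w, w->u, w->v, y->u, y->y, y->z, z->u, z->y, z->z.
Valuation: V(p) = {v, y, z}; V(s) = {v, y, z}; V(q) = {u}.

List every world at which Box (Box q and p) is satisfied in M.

x

Recall that Box ψ holds at a world iff ψ holds at every accessible world, and Dia ψ holds iff ψ holds at some accessible world.
Let φ = Box (Box q and p). Evaluate φ at each world:
  u (successors {u, v, w, y, z}): φ is false.
  v (successors {u, v, w}): φ is false.
  w (successors {u, v}): φ is false.
  x (successors ∅): φ is true.
  y (successors {u, y, z}): φ is false.
  z (successors {u, y, z}): φ is false.
For instance, at v:
  At v: Box (Box q and p) requires Box q and p at every successor {u, v, w}.
    Box q and p fails at u, so Box (Box q and p) is false at v.
      At u: Box q is false, p is false, so Box q and p is false.
Satisfying worlds: {x}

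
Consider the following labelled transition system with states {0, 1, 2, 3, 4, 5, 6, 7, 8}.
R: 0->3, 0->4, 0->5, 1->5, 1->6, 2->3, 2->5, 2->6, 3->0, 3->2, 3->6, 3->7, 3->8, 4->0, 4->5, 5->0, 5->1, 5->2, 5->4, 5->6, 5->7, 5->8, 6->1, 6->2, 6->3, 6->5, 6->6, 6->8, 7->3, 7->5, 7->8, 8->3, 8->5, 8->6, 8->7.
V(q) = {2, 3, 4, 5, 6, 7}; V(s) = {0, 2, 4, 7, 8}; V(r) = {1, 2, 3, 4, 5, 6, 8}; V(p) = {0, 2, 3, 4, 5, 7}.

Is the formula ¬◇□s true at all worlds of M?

Let φ = ¬◇□s. Evaluate φ at each world:
  0 (successors {3, 4, 5}): φ is true.
  1 (successors {5, 6}): φ is true.
  2 (successors {3, 5, 6}): φ is true.
  3 (successors {0, 2, 6, 7, 8}): φ is true.
  4 (successors {0, 5}): φ is true.
  5 (successors {0, 1, 2, 4, 6, 7, 8}): φ is true.
  6 (successors {1, 2, 3, 5, 6, 8}): φ is true.
  7 (successors {3, 5, 8}): φ is true.
  8 (successors {3, 5, 6, 7}): φ is true.
For instance, at 7:
  At 7: ◇□s is false, so ¬◇□s is true.
    At 7: ◇□s requires □s at some successor in {3, 5, 8}.
      At 3: □s is false.
      At 5: □s is false.
      At 8: □s is false.
    So ◇□s is false at 7.

Yes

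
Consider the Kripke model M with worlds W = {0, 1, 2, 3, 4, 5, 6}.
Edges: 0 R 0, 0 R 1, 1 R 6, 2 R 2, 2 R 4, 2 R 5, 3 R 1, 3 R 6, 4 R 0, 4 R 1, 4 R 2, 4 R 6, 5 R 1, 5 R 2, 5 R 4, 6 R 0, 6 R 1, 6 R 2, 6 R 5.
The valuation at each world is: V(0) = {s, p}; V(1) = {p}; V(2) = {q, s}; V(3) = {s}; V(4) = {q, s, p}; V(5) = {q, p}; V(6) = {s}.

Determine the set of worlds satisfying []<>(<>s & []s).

Recall that []ψ holds at a world iff ψ holds at every accessible world, and <>ψ holds iff ψ holds at some accessible world.
Let φ = []<>(<>s & []s). Evaluate φ at each world:
  0 (successors {0, 1}): φ is false.
  1 (successors {6}): φ is true.
  2 (successors {2, 4, 5}): φ is false.
  3 (successors {1, 6}): φ is false.
  4 (successors {0, 1, 2, 6}): φ is false.
  5 (successors {1, 2, 4}): φ is false.
  6 (successors {0, 1, 2, 5}): φ is false.
For instance, at 3:
  At 3: []<>(<>s & []s) requires <>(<>s & []s) at every successor {1, 6}.
    <>(<>s & []s) fails at 1, so []<>(<>s & []s) is false at 3.
      At 1: <>(<>s & []s) requires <>s & []s at some successor in {6}.
        At 6: <>s & []s is false.
      So <>(<>s & []s) is false at 1.
Satisfying worlds: {1}

1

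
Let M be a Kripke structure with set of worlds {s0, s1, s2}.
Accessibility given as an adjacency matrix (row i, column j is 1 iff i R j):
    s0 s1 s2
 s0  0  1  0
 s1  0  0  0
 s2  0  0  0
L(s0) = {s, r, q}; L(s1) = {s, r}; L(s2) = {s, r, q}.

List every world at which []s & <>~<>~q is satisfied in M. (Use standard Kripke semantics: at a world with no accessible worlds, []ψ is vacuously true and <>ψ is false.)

Let φ = []s & <>~<>~q. Evaluate φ at each world:
  s0 (successors {s1}): φ is true.
  s1 (successors ∅): φ is false.
  s2 (successors ∅): φ is false.
For instance, at s0:
  At s0: []s is true, <>~<>~q is true, so []s & <>~<>~q is true.
    At s0: []s requires s at every successor {s1}.
      At s1: s is true.
    So []s is true at s0.
    At s0: <>~<>~q requires ~<>~q at some successor in {s1}.
      ~<>~q holds at s1, so <>~<>~q is true at s0.
Satisfying worlds: {s0}

s0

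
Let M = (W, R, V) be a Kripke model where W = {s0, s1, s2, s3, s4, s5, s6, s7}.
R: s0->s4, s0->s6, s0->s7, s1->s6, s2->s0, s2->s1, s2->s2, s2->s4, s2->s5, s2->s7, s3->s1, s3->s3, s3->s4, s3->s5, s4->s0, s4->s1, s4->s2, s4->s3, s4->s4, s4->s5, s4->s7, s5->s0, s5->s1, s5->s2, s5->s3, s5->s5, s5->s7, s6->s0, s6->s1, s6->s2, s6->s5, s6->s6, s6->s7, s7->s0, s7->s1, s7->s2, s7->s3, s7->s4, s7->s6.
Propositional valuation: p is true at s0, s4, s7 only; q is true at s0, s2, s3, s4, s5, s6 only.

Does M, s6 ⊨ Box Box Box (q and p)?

No

Recall that Box ψ holds at a world iff ψ holds at every accessible world, and Dia ψ holds iff ψ holds at some accessible world.
At s6: Box Box Box (q and p) requires Box Box (q and p) at every successor {s0, s1, s2, s5, s6, s7}.
  Box Box (q and p) fails at s0, so Box Box Box (q and p) is false at s6.
    At s0: Box Box (q and p) requires Box (q and p) at every successor {s4, s6, s7}.
      Box (q and p) fails at s4, so Box Box (q and p) is false at s0.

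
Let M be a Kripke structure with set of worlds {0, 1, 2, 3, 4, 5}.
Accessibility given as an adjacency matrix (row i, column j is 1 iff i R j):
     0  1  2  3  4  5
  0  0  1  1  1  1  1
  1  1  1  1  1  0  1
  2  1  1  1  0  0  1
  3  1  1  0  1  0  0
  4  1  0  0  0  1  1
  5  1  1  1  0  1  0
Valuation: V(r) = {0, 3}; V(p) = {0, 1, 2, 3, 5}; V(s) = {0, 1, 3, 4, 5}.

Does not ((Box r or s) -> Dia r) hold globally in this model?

No

Let φ = not ((Box r or s) -> Dia r). Evaluate φ at each world:
  0 (successors {1, 2, 3, 4, 5}): φ is false.
  1 (successors {0, 1, 2, 3, 5}): φ is false.
  2 (successors {0, 1, 2, 5}): φ is false.
  3 (successors {0, 1, 3}): φ is false.
  4 (successors {0, 4, 5}): φ is false.
  5 (successors {0, 1, 2, 4}): φ is false.
Detail at 0 (counterexample):
  At 0: (Box r or s) -> Dia r is true, so not ((Box r or s) -> Dia r) is false.
    At 0: Box r or s is true, Dia r is true, so (Box r or s) -> Dia r is true.
      At 0: Box r is false, s is true, so Box r or s is true.
      At 0: Dia r requires r at some successor in {1, 2, 3, 4, 5}.
        r holds at 3, so Dia r is true at 0.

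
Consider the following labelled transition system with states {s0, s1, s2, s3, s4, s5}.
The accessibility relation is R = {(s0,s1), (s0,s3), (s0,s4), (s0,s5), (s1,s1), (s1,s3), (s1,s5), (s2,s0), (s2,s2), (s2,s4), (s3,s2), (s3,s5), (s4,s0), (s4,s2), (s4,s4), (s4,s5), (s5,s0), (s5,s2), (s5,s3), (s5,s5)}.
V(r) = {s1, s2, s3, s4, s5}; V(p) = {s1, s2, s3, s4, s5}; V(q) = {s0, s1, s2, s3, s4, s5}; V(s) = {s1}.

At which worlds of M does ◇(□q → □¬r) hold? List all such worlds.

Let φ = ◇(□q → □¬r). Evaluate φ at each world:
  s0 (successors {s1, s3, s4, s5}): φ is false.
  s1 (successors {s1, s3, s5}): φ is false.
  s2 (successors {s0, s2, s4}): φ is false.
  s3 (successors {s2, s5}): φ is false.
  s4 (successors {s0, s2, s4, s5}): φ is false.
  s5 (successors {s0, s2, s3, s5}): φ is false.
For instance, at s3:
  At s3: ◇(□q → □¬r) requires □q → □¬r at some successor in {s2, s5}.
    At s2: □q → □¬r is false.
    At s5: □q → □¬r is false.
  So ◇(□q → □¬r) is false at s3.
Satisfying worlds: none.

none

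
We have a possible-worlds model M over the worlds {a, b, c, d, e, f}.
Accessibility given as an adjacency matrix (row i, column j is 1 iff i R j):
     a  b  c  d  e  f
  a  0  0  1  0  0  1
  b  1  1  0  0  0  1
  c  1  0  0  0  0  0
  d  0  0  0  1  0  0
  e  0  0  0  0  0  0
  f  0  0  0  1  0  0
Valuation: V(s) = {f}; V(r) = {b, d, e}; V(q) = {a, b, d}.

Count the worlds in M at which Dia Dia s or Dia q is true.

4

Recall that Dia ψ holds at a world iff ψ holds at some accessible world.
Let φ = Dia Dia s or Dia q. Evaluate φ at each world:
  a (successors {c, f}): φ is false.
  b (successors {a, b, f}): φ is true.
  c (successors {a}): φ is true.
  d (successors {d}): φ is true.
  e (successors ∅): φ is false.
  f (successors {d}): φ is true.
For instance, at b:
  At b: Dia Dia s is true, Dia q is true, so Dia Dia s or Dia q is true.
    At b: Dia Dia s requires Dia s at some successor in {a, b, f}.
      Dia s holds at a, so Dia Dia s is true at b.
    At b: Dia q requires q at some successor in {a, b, f}.
      q holds at a, so Dia q is true at b.
Satisfying worlds: {b, c, d, f}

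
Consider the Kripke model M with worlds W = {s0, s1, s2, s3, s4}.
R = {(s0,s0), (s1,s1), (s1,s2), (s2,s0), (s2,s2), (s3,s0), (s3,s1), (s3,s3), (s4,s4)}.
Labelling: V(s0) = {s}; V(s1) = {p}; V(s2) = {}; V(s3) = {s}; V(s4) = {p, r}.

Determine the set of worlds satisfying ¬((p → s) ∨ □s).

Let φ = ¬((p → s) ∨ □s). Evaluate φ at each world:
  s0 (successors {s0}): φ is false.
  s1 (successors {s1, s2}): φ is true.
  s2 (successors {s0, s2}): φ is false.
  s3 (successors {s0, s1, s3}): φ is false.
  s4 (successors {s4}): φ is true.
For instance, at s0:
  At s0: (p → s) ∨ □s is true, so ¬((p → s) ∨ □s) is false.
    At s0: p → s is true, □s is true, so (p → s) ∨ □s is true.
      At s0: □s requires s at every successor {s0}.
        At s0: s is true.
      So □s is true at s0.
Satisfying worlds: {s1, s4}

s1, s4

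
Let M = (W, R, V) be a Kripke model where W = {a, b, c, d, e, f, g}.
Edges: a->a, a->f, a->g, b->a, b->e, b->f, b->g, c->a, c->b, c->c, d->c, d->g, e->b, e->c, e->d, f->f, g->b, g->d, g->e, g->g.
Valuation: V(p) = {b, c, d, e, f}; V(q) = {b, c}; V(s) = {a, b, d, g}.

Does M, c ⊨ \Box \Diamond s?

Yes

At c: \Box \Diamond s requires \Diamond s at every successor {a, b, c}.
    At a: \Diamond s requires s at some successor in {a, f, g}.
      s holds at a, so \Diamond s is true at a.
    At b: \Diamond s requires s at some successor in {a, e, f, g}.
      s holds at a, so \Diamond s is true at b.
    At c: \Diamond s requires s at some successor in {a, b, c}.
      s holds at a, so \Diamond s is true at c.
So \Box \Diamond s is true at c.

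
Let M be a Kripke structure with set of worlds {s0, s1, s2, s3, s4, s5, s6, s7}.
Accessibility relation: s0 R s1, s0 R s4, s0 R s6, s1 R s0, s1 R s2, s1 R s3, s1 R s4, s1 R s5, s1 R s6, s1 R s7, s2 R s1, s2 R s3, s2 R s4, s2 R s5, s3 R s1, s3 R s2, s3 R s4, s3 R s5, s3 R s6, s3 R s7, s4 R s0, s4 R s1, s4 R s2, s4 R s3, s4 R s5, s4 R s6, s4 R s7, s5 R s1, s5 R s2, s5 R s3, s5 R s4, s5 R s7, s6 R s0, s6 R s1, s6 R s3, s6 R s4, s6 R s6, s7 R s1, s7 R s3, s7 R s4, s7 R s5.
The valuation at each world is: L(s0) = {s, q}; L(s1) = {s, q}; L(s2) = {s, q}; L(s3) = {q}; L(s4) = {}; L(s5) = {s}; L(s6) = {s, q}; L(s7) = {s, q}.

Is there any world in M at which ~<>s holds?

No

Let φ = ~<>s. Evaluate φ at each world:
  s0 (successors {s1, s4, s6}): φ is false.
  s1 (successors {s0, s2, s3, s4, s5, s6, s7}): φ is false.
  s2 (successors {s1, s3, s4, s5}): φ is false.
  s3 (successors {s1, s2, s4, s5, s6, s7}): φ is false.
  s4 (successors {s0, s1, s2, s3, s5, s6, s7}): φ is false.
  s5 (successors {s1, s2, s3, s4, s7}): φ is false.
  s6 (successors {s0, s1, s3, s4, s6}): φ is false.
  s7 (successors {s1, s3, s4, s5}): φ is false.
For instance, at s7:
  At s7: <>s is true, so ~<>s is false.
    At s7: <>s requires s at some successor in {s1, s3, s4, s5}.
      s holds at s1, so <>s is true at s7.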